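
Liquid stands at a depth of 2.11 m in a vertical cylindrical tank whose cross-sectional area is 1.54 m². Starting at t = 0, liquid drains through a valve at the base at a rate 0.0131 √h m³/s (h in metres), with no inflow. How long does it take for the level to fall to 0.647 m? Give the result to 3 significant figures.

A dh/dt = −Q_out = −0.0131 √h.
Separate and integrate: 2(√h − √h₀) = −(0.0131/A) t.
t = 2A(√h₀ − √h)/0.0131 = 2·1.54·(√2.11 − √0.647)/0.0131
  = 3.0800 × (1.4526 − 0.80436) / 0.0131 = 152.41 s.

152 s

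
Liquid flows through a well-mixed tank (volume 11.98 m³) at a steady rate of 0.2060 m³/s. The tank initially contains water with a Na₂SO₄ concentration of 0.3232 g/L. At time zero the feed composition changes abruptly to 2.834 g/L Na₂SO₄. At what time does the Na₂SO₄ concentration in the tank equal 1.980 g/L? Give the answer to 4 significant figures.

Species balance: V dC/dt = Q(C_in − C) ⇒ τ = V/Q = 58.1553 s.
C(t) = C_in + (C₀ − C_in) e^(−t/τ). Set C = 1.980 and solve for t:
e^(−t/τ) = (C − C_in)/(C₀ − C_in) = (1.980 − 2.834)/(0.3232 − 2.834) = 0.340131
t = −τ ln(…) = 58.1553 × 1.07843 = 62.7162 s.

62.72 s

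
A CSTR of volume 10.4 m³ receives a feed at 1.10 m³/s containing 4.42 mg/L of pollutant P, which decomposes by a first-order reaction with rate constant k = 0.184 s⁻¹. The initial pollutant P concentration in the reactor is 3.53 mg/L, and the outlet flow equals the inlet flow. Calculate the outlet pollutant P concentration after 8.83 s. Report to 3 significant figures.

1.76 mg/L

Species balance: V dC/dt = Q C_in − Q C − k V C.
This is linear with rate a = Q/V + k = 0.28977 s⁻¹.
C_ss = Q C_in/(Q + kV) = 1.6134 mg/L; C(t) = C_ss + (C₀ − C_ss) e^(−a t).
C(8.83) = 1.6134 + (1.9166)·e^(−0.28977·8.83) = 1.6134 + (1.9166)·0.077408 = 1.7617 mg/L.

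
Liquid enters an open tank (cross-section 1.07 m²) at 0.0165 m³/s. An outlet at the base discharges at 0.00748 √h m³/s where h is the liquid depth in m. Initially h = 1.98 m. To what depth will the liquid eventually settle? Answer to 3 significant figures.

4.87 m

Accumulation of liquid (constant cross-section A): A dh/dt = Q_in − 0.00748 √h. At steady state dh/dt = 0:
Q_in = 0.00748 √h_ss ⇒ √h_ss = 0.0165/0.00748 = 2.2059.
h_ss = 2.2059² = 4.8659 m. (Since h₀ = 1.98 m < h_ss, the level will rise toward this value.)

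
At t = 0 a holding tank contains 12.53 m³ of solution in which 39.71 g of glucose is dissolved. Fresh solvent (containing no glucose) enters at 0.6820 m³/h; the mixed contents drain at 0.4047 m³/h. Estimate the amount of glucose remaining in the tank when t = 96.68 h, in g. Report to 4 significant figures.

7.477 g

Let m(t) be the amount of glucose. Volume: V(t) = V₀ + (Q_in − Q_out) t = 12.53 + 0.277300 t; V(96.68) = 39.3394 m³.
Species balance (pure solvent in): dm/dt = −Q_out · m/V(t).
dm/m = −Q_out dt/(V₀ + 0.277300 t); integrating gives ln(m/m₀) = −(Q_out/(Q_in−Q_out)) ln(V/V₀).
m = m₀ (V₀/V)^(Q_out/(Q_in−Q_out)) = 39.71 × (12.53/39.3394)^(1.45943) = 7.47728 g.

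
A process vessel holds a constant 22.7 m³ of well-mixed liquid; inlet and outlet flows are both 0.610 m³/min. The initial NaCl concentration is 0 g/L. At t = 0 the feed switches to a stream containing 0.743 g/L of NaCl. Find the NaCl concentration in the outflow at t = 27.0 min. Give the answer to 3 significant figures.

Unsteady species balance (constant V, well mixed): V dC/dt = Q(C_in − C).
Rewrite as dC/dt + C/τ = C_in/τ, τ = V/Q = 37.213 min.
Integrating: C(t) = C_in + (C₀ − C_in) e^(−t/τ).
C(27.0) = 0.743 + (0 − 0.743)·e^(−27.0/37.213) = 0.743 + (-0.74300)·0.48406 = 0.38334 g/L.

0.383 g/L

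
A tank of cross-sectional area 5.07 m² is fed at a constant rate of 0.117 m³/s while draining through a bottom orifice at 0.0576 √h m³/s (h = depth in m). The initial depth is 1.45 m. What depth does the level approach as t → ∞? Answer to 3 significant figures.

Level balance: A dh/dt = 0.117 − 0.0576 √h. Setting dh/dt = 0:
Q_in = 0.0576 √h_ss ⇒ √h_ss = 0.117/0.0576 = 2.0312.
h_ss = 2.0312² = 4.1260 m. (Since h₀ = 1.45 m < h_ss, the level will rise toward this value.)

4.13 m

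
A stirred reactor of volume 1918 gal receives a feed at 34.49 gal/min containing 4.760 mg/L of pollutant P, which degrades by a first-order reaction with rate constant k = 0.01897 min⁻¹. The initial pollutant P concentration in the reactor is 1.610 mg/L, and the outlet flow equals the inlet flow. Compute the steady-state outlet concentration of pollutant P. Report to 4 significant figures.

2.316 mg/L

Accumulation = in − out − consumed: V dC/dt = Q C_in − Q C − k V C.
At steady state: 0 = Q C_in − (Q + kV) C_ss, so C_ss = Q C_in/(Q + kV).
C_ss = 34.49·4.760/(34.49 + 0.01897·1918) = 164.172/70.8745 = 2.31638 mg/L.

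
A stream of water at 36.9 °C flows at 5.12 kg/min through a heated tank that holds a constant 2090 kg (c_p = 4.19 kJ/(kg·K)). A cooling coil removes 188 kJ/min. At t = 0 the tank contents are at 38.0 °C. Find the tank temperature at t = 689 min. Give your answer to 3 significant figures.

30.0 °C

Unsteady energy balance on the tank contents: M c_p dT/dt = ṁ c_p (T_in − T) − 188.
τ = M/ṁ = 408.20 min; T_ss = T_in − Q̇/(ṁ c_p) = 36.9 − 188/(5.12·4.19) = 28.137 °C.
Integrating: T(t) = T_ss + (T₀ − T_ss) e^(−t/τ).
T(689) = 28.137 + (9.8634)·e^(−689/408.20) = 28.137 + (9.8634)·0.18491 = 29.960 °C.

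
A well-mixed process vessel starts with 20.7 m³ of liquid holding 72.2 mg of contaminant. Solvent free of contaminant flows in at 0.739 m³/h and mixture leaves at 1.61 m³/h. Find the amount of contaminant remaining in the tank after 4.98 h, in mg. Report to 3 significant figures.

Let m(t) be the amount of contaminant. Volume: V(t) = V₀ + (Q_in − Q_out) t = 20.7 − 0.87100 t; V(4.98) = 16.362 m³.
Species balance (pure solvent in): dm/dt = −Q_out · m/V(t).
dm/m = −Q_out dt/(V₀ − 0.87100 t); integrating gives ln(m/m₀) = −(Q_out/(Q_in−Q_out)) ln(V/V₀).
m = m₀ (V₀/V)^(Q_out/(Q_in−Q_out)) = 72.2 × (20.7/16.362)^(-1.8485) = 46.749 mg.

46.7 mg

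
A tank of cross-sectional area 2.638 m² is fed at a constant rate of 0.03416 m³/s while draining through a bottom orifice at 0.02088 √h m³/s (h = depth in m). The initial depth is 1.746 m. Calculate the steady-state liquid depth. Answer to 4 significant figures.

A dh/dt = Q_in − 0.02088 √h. Steady state requires inflow = outflow:
Q_in = 0.02088 √h_ss ⇒ √h_ss = 0.03416/0.02088 = 1.63602.
h_ss = 1.63602² = 2.67655 m. (Since h₀ = 1.746 m < h_ss, the level will rise toward this value.)

2.677 m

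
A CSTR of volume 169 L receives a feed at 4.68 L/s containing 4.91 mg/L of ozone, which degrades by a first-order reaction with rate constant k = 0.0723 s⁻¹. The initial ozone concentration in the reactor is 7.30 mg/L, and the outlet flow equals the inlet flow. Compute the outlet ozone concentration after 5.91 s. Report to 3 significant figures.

4.65 mg/L

Species balance: V dC/dt = Q C_in − Q C − k V C.
dC/dt = (Q/V) C_in − (Q/V + k) C; effective rate a = Q/V + k = 0.027692 + 0.0723 = 0.099992 s⁻¹.
C_ss = Q C_in/(Q + kV) = 1.3598 mg/L; C(t) = C_ss + (C₀ − C_ss) e^(−a t).
C(5.91) = 1.3598 + (5.9402)·e^(−0.099992·5.91) = 1.3598 + (5.9402)·0.55380 = 4.6495 mg/L.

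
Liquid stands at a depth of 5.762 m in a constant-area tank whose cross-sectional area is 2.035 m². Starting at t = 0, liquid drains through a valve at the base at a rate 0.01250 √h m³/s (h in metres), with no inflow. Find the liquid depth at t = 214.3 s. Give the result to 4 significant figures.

With no inflow, A dh/dt = −0.01250 √h.
This is separable: 2 d(√h)/dt = −0.01250/A, so √h = √h₀ − (0.01250/(2A)) t.
√h = √5.762 − 0.01250·214.3/(2·2.035) = 2.40042 − 0.658170 = 1.74225.
h = 1.74225² = 3.03542 m.

3.035 m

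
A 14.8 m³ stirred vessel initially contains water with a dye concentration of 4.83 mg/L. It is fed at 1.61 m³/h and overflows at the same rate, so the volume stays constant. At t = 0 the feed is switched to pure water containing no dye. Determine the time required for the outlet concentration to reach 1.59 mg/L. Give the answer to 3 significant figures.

Unsteady species balance (constant V, well mixed): V dC/dt = Q(C_in − C), so τ = V/Q = 9.1925 h.
C(t) = C_in + (C₀ − C_in) e^(−t/τ). Set C = 1.59 and solve for t:
e^(−t/τ) = (C − C_in)/(C₀ − C_in) = (1.59 − 0)/(4.83 − 0) = 0.32919
t = −τ ln(…) = 9.1925 × 1.1111 = 10.214 h.

10.2 h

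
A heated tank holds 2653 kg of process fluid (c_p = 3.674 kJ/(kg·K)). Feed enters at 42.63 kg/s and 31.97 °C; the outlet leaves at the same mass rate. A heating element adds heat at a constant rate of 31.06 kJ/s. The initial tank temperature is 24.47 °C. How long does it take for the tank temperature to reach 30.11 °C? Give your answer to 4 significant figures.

Heat balance on the well-mixed liquid: M c_p dT/dt = ṁ c_p (T_in − T) + 31.06.
τ = M/ṁ = 62.2332 s; T_ss = T_in + Q̇/(ṁ c_p) = 32.1683 °C.
T(t) = T_ss + (T₀ − T_ss) e^(−t/τ). Set T = 30.11:
e^(−t/τ) = (30.11 − 32.1683)/(24.47 − 32.1683) = 0.267372
t = −62.2332 · ln(0.267372) = 82.0927 s.

82.09 s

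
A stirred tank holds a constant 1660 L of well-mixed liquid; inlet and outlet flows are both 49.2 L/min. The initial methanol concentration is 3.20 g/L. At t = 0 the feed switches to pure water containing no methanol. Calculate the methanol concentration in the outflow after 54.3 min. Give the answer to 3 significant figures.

Species balance on the tank: V dC/dt = Q(C_in − C).
So dC/dt = (C_in − C)/τ with τ = V/Q = 1660/49.2 = 33.740 min.
C approaches C_in exponentially: C(t) = C_in + (C₀ − C_in) e^(−t/τ).
C(54.3) = 0 + (3.20 − 0)·e^(−54.3/33.740) = 0 + (3.2000)·0.20001 = 0.64004 g/L.

0.640 g/L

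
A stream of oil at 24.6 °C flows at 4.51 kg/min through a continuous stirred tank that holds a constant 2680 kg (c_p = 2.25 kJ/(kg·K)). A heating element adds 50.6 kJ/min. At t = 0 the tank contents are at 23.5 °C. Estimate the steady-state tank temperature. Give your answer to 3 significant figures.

29.6 °C

M c_p dT/dt = ṁ c_p (T_in − T) + Q̇.
At steady state dT/dt = 0 ⇒ T_ss = T_in + Q̇/(ṁ c_p) = 24.6 + 50.6/(4.51·2.25) = 29.586 °C.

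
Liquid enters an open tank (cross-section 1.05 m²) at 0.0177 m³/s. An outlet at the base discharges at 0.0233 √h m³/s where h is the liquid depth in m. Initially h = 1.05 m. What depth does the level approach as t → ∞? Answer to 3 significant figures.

0.577 m

Mass balance (ρ constant): A dh/dt = Q_in − 0.0233 √h. At steady state dh/dt = 0:
Q_in = 0.0233 √h_ss ⇒ √h_ss = 0.0177/0.0233 = 0.75966.
h_ss = 0.75966² = 0.57708 m. (Since h₀ = 1.05 m > h_ss, the level will fall toward this value.)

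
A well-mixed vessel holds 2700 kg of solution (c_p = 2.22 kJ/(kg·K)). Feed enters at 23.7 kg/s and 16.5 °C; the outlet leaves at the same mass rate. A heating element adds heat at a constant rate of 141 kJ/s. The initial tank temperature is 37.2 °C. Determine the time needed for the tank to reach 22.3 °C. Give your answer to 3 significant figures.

Unsteady energy balance on the tank contents: M c_p dT/dt = ṁ c_p (T_in − T) + 141.
τ = M/ṁ = 113.92 s; T_ss = T_in + Q̇/(ṁ c_p) = 19.180 °C.
T(t) = T_ss + (T₀ − T_ss) e^(−t/τ). Set T = 22.3:
e^(−t/τ) = (22.3 − 19.180)/(37.2 − 19.180) = 0.17315
t = −113.92 · ln(0.17315) = 199.78 s.

200 s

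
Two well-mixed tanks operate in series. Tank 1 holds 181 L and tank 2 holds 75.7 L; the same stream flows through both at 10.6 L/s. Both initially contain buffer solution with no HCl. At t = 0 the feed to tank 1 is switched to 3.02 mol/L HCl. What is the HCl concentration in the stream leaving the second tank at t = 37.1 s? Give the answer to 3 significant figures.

Species balance on tank i: dCᵢ/dt = (Cᵢ₋₁ − Cᵢ)/τᵢ with τᵢ = Vᵢ/Q.
τ₁ = 181/10.6 = 17.075 s; τ₂ = 75.7/10.6 = 7.1415 s.
Tank 1: C₁ = C_in(1 − e^(−t/τ₁)). Tank 2 (τ₁ ≠ τ₂): C₂ = C_in[1 − (τ₁ e^(−t/τ₁) − τ₂ e^(−t/τ₂))/(τ₁ − τ₂)].
At t = 37.1: e^(−t/τ₁) = 0.11387, e^(−t/τ₂) = 0.0055443.
C₂ = 3.02·[1 − (17.075·0.11387 − 7.1415·0.0055443)/(9.9340)] = 3.02·0.80826 = 2.4409 mol/L.

2.44 mol/L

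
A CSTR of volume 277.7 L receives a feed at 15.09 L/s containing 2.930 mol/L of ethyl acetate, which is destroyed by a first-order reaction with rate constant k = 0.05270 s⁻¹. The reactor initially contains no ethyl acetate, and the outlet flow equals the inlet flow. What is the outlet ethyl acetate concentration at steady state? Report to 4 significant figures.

Species balance: V dC/dt = Q C_in − Q C − k V C.
Steady state (dC/dt = 0): C_ss = Q C_in/(Q + kV) = C_in/(1 + kV/Q).
C_ss = 15.09·2.930/(15.09 + 0.05270·277.7) = 44.2137/29.7248 = 1.48744 mol/L.

1.487 mol/L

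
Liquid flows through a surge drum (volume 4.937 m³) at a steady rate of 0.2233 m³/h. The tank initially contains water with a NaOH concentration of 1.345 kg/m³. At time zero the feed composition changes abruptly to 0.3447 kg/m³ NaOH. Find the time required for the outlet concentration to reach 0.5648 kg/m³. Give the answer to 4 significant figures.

Transient balance on the dissolved component: V dC/dt = Q(C_in − C), so τ = V/Q = 22.1093 h.
C(t) = C_in + (C₀ − C_in) e^(−t/τ). Set C = 0.5648 and solve for t:
e^(−t/τ) = (C − C_in)/(C₀ − C_in) = (0.5648 − 0.3447)/(1.345 − 0.3447) = 0.220034
t = −τ ln(…) = 22.1093 × 1.51397 = 33.4728 h.

33.47 h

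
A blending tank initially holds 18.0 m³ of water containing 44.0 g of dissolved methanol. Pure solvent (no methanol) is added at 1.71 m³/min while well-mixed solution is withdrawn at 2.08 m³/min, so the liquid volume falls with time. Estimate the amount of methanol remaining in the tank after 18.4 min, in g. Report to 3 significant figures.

3.04 g

Total volume: dV/dt = Q_in − Q_out = -0.37000 m³/min, so V(t) = 18.0 − 0.37000 t and V(18.4) = 11.192 m³.
Solute balance: dm/dt = 0 − Q_out C = −Q_out m/V(t).
dm/m = −Q_out dt/(V₀ − 0.37000 t); integrating gives ln(m/m₀) = −(Q_out/(Q_in−Q_out)) ln(V/V₀).
m = m₀ (V₀/V)^(Q_out/(Q_in−Q_out)) = 44.0 × (18.0/11.192)^(-5.6216) = 3.0433 g.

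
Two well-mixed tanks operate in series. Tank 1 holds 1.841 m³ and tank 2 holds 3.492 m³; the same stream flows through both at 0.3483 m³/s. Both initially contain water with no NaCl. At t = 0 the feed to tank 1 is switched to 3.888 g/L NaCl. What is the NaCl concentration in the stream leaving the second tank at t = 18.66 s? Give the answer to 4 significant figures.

2.736 g/L

Time constants: τᵢ = Vᵢ/Q for each well-mixed tank.
τ₁ = 1.841/0.3483 = 5.28567 s; τ₂ = 3.492/0.3483 = 10.0258 s.
Solving the cascade with C₁(0)=C₂(0)=0 gives C₂(t) = C_in[1 − (τ₁ e^(−t/τ₁) − τ₂ e^(−t/τ₂))/(τ₁ − τ₂)].
At t = 18.66: e^(−t/τ₁) = 0.0292962, e^(−t/τ₂) = 0.155487.
C₂ = 3.888·[1 − (5.28567·0.0292962 − 10.0258·0.155487)/(-4.74017)] = 3.888·0.703799 = 2.73637 g/L.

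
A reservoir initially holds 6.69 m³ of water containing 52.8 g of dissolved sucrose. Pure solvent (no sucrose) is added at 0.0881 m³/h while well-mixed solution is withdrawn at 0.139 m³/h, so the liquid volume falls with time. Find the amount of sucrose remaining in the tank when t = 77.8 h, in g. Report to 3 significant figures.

4.57 g

Let m(t) be the amount of sucrose. Volume: V(t) = V₀ + (Q_in − Q_out) t = 6.69 − 0.050900 t; V(77.8) = 2.7300 m³.
Species balance (pure solvent in): dm/dt = −Q_out · m/V(t).
dm/m = −Q_out dt/(V₀ − 0.050900 t); integrating gives ln(m/m₀) = −(Q_out/(Q_in−Q_out)) ln(V/V₀).
m = m₀ (V₀/V)^(Q_out/(Q_in−Q_out)) = 52.8 × (6.69/2.7300)^(-2.7308) = 4.5667 g.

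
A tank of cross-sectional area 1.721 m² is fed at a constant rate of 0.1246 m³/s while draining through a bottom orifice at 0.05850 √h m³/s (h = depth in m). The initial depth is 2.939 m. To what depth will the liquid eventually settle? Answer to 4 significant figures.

A dh/dt = Q_in − 0.05850 √h. Steady state requires inflow = outflow:
Q_in = 0.05850 √h_ss ⇒ √h_ss = 0.1246/0.05850 = 2.12991.
h_ss = 2.12991² = 4.53654 m. (Since h₀ = 2.939 m < h_ss, the level will rise toward this value.)

4.537 m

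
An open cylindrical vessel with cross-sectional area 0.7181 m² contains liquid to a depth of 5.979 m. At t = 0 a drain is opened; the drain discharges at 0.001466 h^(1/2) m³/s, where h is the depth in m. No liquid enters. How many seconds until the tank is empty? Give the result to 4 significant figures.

2395 s

Accumulation of liquid (constant cross-section A): A dh/dt = −0.001466 √h.
∫ h^(−1/2) dh = −(0.001466/A) ∫ dt, giving 2√h = 2√h₀ − (0.001466/A) t.
Set h = 0: 2√h₀ = (0.001466/A) t_empty ⇒ t_empty = 2A√h₀/0.001466.
t_empty = 2·0.7181·√5.979/0.001466 = 1.43620·2.44520/0.001466 = 2395.49 s.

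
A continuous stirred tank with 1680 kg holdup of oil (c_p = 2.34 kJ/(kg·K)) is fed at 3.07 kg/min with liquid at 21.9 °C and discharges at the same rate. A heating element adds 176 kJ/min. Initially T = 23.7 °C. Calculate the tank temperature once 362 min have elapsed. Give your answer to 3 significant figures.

34.7 °C

Unsteady energy balance on the tank contents: M c_p dT/dt = ṁ c_p (T_in − T) + 176.
Rearrange: dT/dt = (T_ss − T)/τ with τ = M/ṁ = 547.23 min and T_ss = T_in + Q̇/(ṁ c_p) = 46.400 °C.
Solution: T(t) = T_ss + (T₀ − T_ss) e^(−t/τ).
T(362) = 46.400 + (-22.700)·e^(−362/547.23) = 46.400 + (-22.700)·0.51607 = 34.685 °C.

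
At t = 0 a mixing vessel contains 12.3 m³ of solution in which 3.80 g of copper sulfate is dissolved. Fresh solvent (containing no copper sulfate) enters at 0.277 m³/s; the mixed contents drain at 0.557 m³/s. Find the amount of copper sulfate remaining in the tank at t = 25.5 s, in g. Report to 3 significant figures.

Total volume: dV/dt = Q_in − Q_out = -0.28000 m³/s, so V(t) = 12.3 − 0.28000 t and V(25.5) = 5.1600 m³.
Solute balance: dm/dt = 0 − Q_out C = −Q_out m/V(t).
Separate: dm/m = −Q_out dt/V(t) ⇒ ln(m/m₀) = −(Q_out/(Q_in−Q_out)) ln(V/V₀).
m = m₀ (V₀/V)^(Q_out/(Q_in−Q_out)) = 3.80 × (12.3/5.1600)^(-1.9893) = 0.67502 g.

0.675 g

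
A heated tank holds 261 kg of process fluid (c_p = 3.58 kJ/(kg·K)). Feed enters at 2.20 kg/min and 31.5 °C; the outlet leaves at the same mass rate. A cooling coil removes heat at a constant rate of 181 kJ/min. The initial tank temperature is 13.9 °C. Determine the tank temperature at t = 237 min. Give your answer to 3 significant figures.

9.25 °C

Heat balance on the well-mixed liquid: M c_p dT/dt = ṁ c_p (T_in − T) − 181.
τ = M/ṁ = 118.64 min; T_ss = T_in − Q̇/(ṁ c_p) = 31.5 − 181/(2.20·3.58) = 8.5188 °C.
Solution: T(t) = T_ss + (T₀ − T_ss) e^(−t/τ).
T(237) = 8.5188 + (5.3812)·e^(−237/118.64) = 8.5188 + (5.3812)·0.13565 = 9.2487 °C.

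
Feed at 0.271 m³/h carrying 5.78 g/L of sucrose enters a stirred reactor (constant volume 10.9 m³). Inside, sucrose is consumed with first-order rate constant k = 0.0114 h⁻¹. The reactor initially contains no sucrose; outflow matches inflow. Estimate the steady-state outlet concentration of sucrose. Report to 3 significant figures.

3.96 g/L

V dC/dt = Q(C_in − C) − k V C.
Steady state (dC/dt = 0): C_ss = Q C_in/(Q + kV) = C_in/(1 + kV/Q).
C_ss = 0.271·5.78/(0.271 + 0.0114·10.9) = 1.5664/0.39526 = 3.9629 g/L.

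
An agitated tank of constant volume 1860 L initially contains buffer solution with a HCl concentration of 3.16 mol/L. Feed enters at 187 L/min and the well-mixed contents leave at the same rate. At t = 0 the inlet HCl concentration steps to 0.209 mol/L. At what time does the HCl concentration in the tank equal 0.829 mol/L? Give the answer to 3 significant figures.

Species balance: V dC/dt = Q(C_in − C) ⇒ τ = V/Q = 9.9465 min.
C(t) = C_in + (C₀ − C_in) e^(−t/τ). Set C = 0.829 and solve for t:
e^(−t/τ) = (C − C_in)/(C₀ − C_in) = (0.829 − 0.209)/(3.16 − 0.209) = 0.21010
t = −τ ln(…) = 9.9465 × 1.5602 = 15.518 min.

15.5 min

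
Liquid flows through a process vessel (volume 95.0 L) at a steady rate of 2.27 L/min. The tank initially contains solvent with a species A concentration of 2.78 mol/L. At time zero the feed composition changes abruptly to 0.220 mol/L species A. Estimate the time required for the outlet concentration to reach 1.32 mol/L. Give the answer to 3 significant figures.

35.4 min

Species balance on the tank: V dC/dt = Q(C_in − C), so τ = V/Q = 41.850 min.
C(t) = C_in + (C₀ − C_in) e^(−t/τ). Set C = 1.32 and solve for t:
e^(−t/τ) = (C − C_in)/(C₀ − C_in) = (1.32 − 0.220)/(2.78 − 0.220) = 0.42969
t = −τ ln(…) = 41.850 × 0.84470 = 35.351 min.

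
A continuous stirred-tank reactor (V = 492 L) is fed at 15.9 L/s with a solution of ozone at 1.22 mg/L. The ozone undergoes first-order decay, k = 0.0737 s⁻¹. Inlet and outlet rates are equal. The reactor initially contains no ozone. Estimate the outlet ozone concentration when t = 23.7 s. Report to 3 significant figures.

0.342 mg/L

Species balance: V dC/dt = Q C_in − Q C − k V C.
dC/dt = (Q/V) C_in − (Q/V + k) C; effective rate a = Q/V + k = 0.032317 + 0.0737 = 0.10602 s⁻¹.
C_ss = Q C_in/(Q + kV) = 0.37189 mg/L; C(t) = C_ss + (C₀ − C_ss) e^(−a t).
C(23.7) = 0.37189 + (-0.37189)·e^(−0.10602·23.7) = 0.37189 + (-0.37189)·0.081057 = 0.34175 mg/L.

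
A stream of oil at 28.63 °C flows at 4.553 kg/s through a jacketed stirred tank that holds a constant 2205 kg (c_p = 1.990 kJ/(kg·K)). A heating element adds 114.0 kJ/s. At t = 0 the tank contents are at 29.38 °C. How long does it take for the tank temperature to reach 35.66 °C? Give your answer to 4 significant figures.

M c_p dT/dt = ṁ c_p (T_in − T) + Q̇.
τ = M/ṁ = 484.296 s; T_ss = T_in + Q̇/(ṁ c_p) = 41.2121 °C.
T(t) = T_ss + (T₀ − T_ss) e^(−t/τ). Set T = 35.66:
e^(−t/τ) = (35.66 − 41.2121)/(29.38 − 41.2121) = 0.469242
t = −484.296 · ln(0.469242) = 366.436 s.

366.4 s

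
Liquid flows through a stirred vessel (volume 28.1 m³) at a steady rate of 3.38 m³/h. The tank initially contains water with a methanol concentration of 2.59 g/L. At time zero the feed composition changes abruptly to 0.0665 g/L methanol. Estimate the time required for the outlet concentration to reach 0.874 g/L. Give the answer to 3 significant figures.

Accumulation = in − out for the solute gives V dC/dt = Q(C_in − C), so τ = V/Q = 8.3136 h.
C(t) = C_in + (C₀ − C_in) e^(−t/τ). Set C = 0.874 and solve for t:
e^(−t/τ) = (C − C_in)/(C₀ − C_in) = (0.874 − 0.0665)/(2.59 − 0.0665) = 0.31999
t = −τ ln(…) = 8.3136 × 1.1395 = 9.4730 h.

9.47 h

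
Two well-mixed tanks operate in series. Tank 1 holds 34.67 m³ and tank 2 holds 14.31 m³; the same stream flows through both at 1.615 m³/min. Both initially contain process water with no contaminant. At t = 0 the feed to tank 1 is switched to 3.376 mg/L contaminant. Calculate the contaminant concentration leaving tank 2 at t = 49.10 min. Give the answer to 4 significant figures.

2.801 mg/L

Time constants: τᵢ = Vᵢ/Q for each well-mixed tank.
τ₁ = 34.67/1.615 = 21.4675 min; τ₂ = 14.31/1.615 = 8.86068 min.
Tank 1: C₁ = C_in(1 − e^(−t/τ₁)). Tank 2 (τ₁ ≠ τ₂): C₂ = C_in[1 − (τ₁ e^(−t/τ₁) − τ₂ e^(−t/τ₂))/(τ₁ − τ₂)].
At t = 49.10: e^(−t/τ₁) = 0.101553, e^(−t/τ₂) = 0.00392129.
C₂ = 3.376·[1 − (21.4675·0.101553 − 8.86068·0.00392129)/(12.6068)] = 3.376·0.829827 = 2.80150 mg/L.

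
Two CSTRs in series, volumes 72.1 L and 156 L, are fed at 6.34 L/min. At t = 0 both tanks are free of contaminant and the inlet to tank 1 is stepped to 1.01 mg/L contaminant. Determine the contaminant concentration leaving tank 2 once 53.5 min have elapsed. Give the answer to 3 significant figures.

Each tank obeys Vᵢ dCᵢ/dt = Q(Cᵢ₋₁ − Cᵢ), so τᵢ = Vᵢ/Q.
τ₁ = 72.1/6.34 = 11.372 min; τ₂ = 156/6.34 = 24.606 min.
Solving the cascade with C₁(0)=C₂(0)=0 gives C₂(t) = C_in[1 − (τ₁ e^(−t/τ₁) − τ₂ e^(−t/τ₂))/(τ₁ − τ₂)].
At t = 53.5: e^(−t/τ₁) = 0.0090550, e^(−t/τ₂) = 0.11369.
C₂ = 1.01·[1 − (11.372·0.0090550 − 24.606·0.11369)/(-13.233)] = 1.01·0.79639 = 0.80436 mg/L.

0.804 mg/L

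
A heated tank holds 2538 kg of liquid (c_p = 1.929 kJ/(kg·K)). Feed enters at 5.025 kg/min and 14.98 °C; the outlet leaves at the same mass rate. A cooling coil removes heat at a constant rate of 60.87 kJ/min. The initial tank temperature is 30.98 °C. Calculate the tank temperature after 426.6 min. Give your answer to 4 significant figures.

M c_p dT/dt = ṁ c_p (T_in − T) − Q̇.
Rearrange: dT/dt = (T_ss − T)/τ with τ = M/ṁ = 505.075 min and T_ss = T_in − Q̇/(ṁ c_p) = 8.70036 °C.
T approaches T_ss exponentially: T(t) = T_ss + (T₀ − T_ss) e^(−t/τ).
T(426.6) = 8.70036 + (22.2796)·e^(−426.6/505.075) = 8.70036 + (22.2796)·0.429717 = 18.2743 °C.

18.27 °C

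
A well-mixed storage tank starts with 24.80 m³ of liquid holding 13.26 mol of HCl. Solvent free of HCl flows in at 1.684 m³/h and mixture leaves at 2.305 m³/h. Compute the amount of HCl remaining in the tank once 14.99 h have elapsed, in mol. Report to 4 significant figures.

2.312 mol

Let m(t) be the amount of HCl. Volume: V(t) = V₀ + (Q_in − Q_out) t = 24.80 − 0.621000 t; V(14.99) = 15.4912 m³.
Species balance (pure solvent in): dm/dt = −Q_out · m/V(t).
Separate: dm/m = −Q_out dt/V(t) ⇒ ln(m/m₀) = −(Q_out/(Q_in−Q_out)) ln(V/V₀).
m = m₀ (V₀/V)^(Q_out/(Q_in−Q_out)) = 13.26 × (24.80/15.4912)^(-3.71176) = 2.31199 mol.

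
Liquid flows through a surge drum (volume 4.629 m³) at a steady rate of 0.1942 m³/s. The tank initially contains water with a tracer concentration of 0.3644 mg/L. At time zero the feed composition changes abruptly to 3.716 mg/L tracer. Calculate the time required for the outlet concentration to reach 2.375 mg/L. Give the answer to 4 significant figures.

Species balance: V dC/dt = Q(C_in − C) ⇒ τ = V/Q = 23.8363 s.
C(t) = C_in + (C₀ − C_in) e^(−t/τ). Set C = 2.375 and solve for t:
e^(−t/τ) = (C − C_in)/(C₀ − C_in) = (2.375 − 3.716)/(0.3644 − 3.716) = 0.400107
t = −τ ln(…) = 23.8363 × 0.916022 = 21.8345 s.

21.83 s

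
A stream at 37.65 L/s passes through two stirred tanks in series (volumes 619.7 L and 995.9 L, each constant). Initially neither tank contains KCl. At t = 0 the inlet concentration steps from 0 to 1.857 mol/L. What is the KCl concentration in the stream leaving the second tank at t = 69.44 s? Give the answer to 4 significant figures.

Each tank obeys Vᵢ dCᵢ/dt = Q(Cᵢ₋₁ − Cᵢ), so τᵢ = Vᵢ/Q.
τ₁ = 619.7/37.65 = 16.4595 s; τ₂ = 995.9/37.65 = 26.4515 s.
Tank 1: C₁ = C_in(1 − e^(−t/τ₁)). Tank 2 (τ₁ ≠ τ₂): C₂ = C_in[1 − (τ₁ e^(−t/τ₁) − τ₂ e^(−t/τ₂))/(τ₁ − τ₂)].
At t = 69.44: e^(−t/τ₁) = 0.0147157, e^(−t/τ₂) = 0.0724268.
C₂ = 1.857·[1 − (16.4595·0.0147157 − 26.4515·0.0724268)/(-9.99203)] = 1.857·0.832508 = 1.54597 mol/L.

1.546 mol/L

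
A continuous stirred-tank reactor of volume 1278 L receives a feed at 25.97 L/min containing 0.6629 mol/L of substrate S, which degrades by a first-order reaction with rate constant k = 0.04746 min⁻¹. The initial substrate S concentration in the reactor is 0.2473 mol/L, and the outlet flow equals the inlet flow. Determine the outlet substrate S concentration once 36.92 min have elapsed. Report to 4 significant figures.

Species balance: V dC/dt = Q C_in − Q C − k V C.
This is linear with rate a = Q/V + k = 0.0677808 min⁻¹.
C_ss = Q C_in/(Q + kV) = 0.198739 mol/L; C(t) = C_ss + (C₀ − C_ss) e^(−a t).
C(36.92) = 0.198739 + (0.0485613)·e^(−0.0677808·36.92) = 0.198739 + (0.0485613)·0.0818827 = 0.202715 mol/L.

0.2027 mol/L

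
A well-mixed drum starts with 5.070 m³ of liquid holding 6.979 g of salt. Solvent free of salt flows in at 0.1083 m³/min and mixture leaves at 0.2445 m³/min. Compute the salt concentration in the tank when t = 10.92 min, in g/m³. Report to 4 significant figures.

Let m(t) be the amount of salt. Volume: V(t) = V₀ + (Q_in − Q_out) t = 5.070 − 0.136200 t; V(10.92) = 3.58270 m³.
No salt enters, so dm/dt = −Q_out · (m/V).
Separate: dm/m = −Q_out dt/V(t) ⇒ ln(m/m₀) = −(Q_out/(Q_in−Q_out)) ln(V/V₀).
m = m₀ (V₀/V)^(Q_out/(Q_in−Q_out)) = 6.979 × (5.070/3.58270)^(-1.79515) = 3.74186 g.
C = m/V = 3.74186/3.58270 = 1.04443 g/m³.

1.044 g/m³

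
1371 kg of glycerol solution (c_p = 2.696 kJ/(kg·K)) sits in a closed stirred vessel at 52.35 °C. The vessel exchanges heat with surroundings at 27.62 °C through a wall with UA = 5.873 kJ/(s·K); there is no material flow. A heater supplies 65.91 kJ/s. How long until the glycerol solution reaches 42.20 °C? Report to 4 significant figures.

876.1 s

Unsteady energy balance on the tank contents: M c_p dT/dt = −UA(T − T_amb) + Q̇.
τ = M c_p/UA = 629.357 s; T_ss = T_amb + Q̇/UA = 27.62 + 65.91/5.873 = 38.8425 °C.
T(t) = T_ss + (T₀ − T_ss)e^(−t/τ); set T = 42.20:
t = −τ ln[(T − T_ss)/(T₀ − T_ss)] = −629.357 · ln(0.248563) = 876.102 s.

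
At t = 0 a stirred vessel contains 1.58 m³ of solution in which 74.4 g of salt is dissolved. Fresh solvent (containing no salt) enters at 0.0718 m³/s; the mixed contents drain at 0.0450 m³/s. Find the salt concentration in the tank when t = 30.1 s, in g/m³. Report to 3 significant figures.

15.6 g/m³

Let m(t) be the amount of salt. Volume: V(t) = V₀ + (Q_in − Q_out) t = 1.58 + 0.026800 t; V(30.1) = 2.3867 m³.
Species balance (pure solvent in): dm/dt = −Q_out · m/V(t).
dm/m = −Q_out dt/(V₀ + 0.026800 t); integrating gives ln(m/m₀) = −(Q_out/(Q_in−Q_out)) ln(V/V₀).
m = m₀ (V₀/V)^(Q_out/(Q_in−Q_out)) = 74.4 × (1.58/2.3867)^(1.6791) = 37.221 g.
C = m/V = 37.221/2.3867 = 15.595 g/m³.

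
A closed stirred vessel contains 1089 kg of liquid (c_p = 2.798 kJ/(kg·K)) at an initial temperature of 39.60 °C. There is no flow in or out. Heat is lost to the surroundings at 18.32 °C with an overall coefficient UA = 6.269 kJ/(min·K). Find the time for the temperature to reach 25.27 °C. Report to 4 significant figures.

543.9 min

M c_p dT/dt = −UA(T − T_amb).
τ = M c_p/UA = 486.046 min; T_ss = T_amb = 18.3200 °C.
T(t) = T_ss + (T₀ − T_ss)e^(−t/τ); set T = 25.27:
t = −τ ln[(T − T_ss)/(T₀ − T_ss)] = −486.046 · ln(0.326598) = 543.898 min.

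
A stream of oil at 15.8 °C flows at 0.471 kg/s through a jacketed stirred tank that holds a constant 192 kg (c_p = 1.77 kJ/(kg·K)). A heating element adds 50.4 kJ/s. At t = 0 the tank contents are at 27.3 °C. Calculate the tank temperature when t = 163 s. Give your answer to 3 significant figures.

43.4 °C

Unsteady energy balance on the tank contents: M c_p dT/dt = ṁ c_p (T_in − T) + 50.4.
Rearrange: dT/dt = (T_ss − T)/τ with τ = M/ṁ = 407.64 s and T_ss = T_in + Q̇/(ṁ c_p) = 76.256 °C.
Integrating: T(t) = T_ss + (T₀ − T_ss) e^(−t/τ).
T(163) = 76.256 + (-48.956)·e^(−163/407.64) = 76.256 + (-48.956)·0.67041 = 43.435 °C.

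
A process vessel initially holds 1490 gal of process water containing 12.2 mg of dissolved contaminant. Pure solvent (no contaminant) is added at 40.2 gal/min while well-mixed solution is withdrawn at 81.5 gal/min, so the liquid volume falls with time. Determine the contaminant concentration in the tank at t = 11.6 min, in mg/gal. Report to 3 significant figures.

0.00561 mg/gal

Let m(t) be the amount of contaminant. Volume: V(t) = V₀ + (Q_in − Q_out) t = 1490 − 41.300 t; V(11.6) = 1010.9 gal.
No contaminant enters, so dm/dt = −Q_out · (m/V).
Separate: dm/m = −Q_out dt/V(t) ⇒ ln(m/m₀) = −(Q_out/(Q_in−Q_out)) ln(V/V₀).
m = m₀ (V₀/V)^(Q_out/(Q_in−Q_out)) = 12.2 × (1490/1010.9)^(-1.9734) = 5.6742 mg.
C = m/V = 5.6742/1010.9 = 0.0056129 mg/gal.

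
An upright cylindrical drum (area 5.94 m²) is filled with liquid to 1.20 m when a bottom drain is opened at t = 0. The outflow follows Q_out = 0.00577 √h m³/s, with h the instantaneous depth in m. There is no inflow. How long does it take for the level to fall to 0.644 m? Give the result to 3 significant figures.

603 s

With no inflow, A dh/dt = −0.00577 √h.
Separate and integrate: 2(√h − √h₀) = −(0.00577/A) t.
t = 2A(√h₀ − √h)/0.00577 = 2·5.94·(√1.20 − √0.644)/0.00577
  = 11.880 × (1.0954 − 0.80250) / 0.00577 = 603.16 s.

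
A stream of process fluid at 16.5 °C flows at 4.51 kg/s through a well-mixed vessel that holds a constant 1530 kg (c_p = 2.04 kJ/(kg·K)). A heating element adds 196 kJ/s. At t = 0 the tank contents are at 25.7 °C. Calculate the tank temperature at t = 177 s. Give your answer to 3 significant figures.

30.6 °C

Heat balance on the well-mixed liquid: M c_p dT/dt = ṁ c_p (T_in − T) + 196.
τ = M/ṁ = 339.25 s; T_ss = T_in + Q̇/(ṁ c_p) = 16.5 + 196/(4.51·2.04) = 37.803 °C.
Solution: T(t) = T_ss + (T₀ − T_ss) e^(−t/τ).
T(177) = 37.803 + (-12.103)·e^(−177/339.25) = 37.803 + (-12.103)·0.59348 = 30.620 °C.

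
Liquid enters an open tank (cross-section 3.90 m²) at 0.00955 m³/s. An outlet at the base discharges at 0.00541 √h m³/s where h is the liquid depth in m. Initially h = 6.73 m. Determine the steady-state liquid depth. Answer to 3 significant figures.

Level balance: A dh/dt = 0.00955 − 0.00541 √h. Setting dh/dt = 0:
Q_in = 0.00541 √h_ss ⇒ √h_ss = 0.00955/0.00541 = 1.7652.
h_ss = 1.7652² = 3.1161 m. (Since h₀ = 6.73 m > h_ss, the level will fall toward this value.)

3.12 m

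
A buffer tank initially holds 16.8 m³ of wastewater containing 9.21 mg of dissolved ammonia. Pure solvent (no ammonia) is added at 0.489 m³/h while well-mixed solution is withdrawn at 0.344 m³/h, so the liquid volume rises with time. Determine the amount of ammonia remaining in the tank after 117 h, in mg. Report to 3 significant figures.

Let m(t) be the amount of ammonia. Volume: V(t) = V₀ + (Q_in − Q_out) t = 16.8 + 0.14500 t; V(117) = 33.765 m³.
No ammonia enters, so dm/dt = −Q_out · (m/V).
dm/m = −Q_out dt/(V₀ + 0.14500 t); integrating gives ln(m/m₀) = −(Q_out/(Q_in−Q_out)) ln(V/V₀).
m = m₀ (V₀/V)^(Q_out/(Q_in−Q_out)) = 9.21 × (16.8/33.765)^(2.3724) = 1.7581 mg.

1.76 mg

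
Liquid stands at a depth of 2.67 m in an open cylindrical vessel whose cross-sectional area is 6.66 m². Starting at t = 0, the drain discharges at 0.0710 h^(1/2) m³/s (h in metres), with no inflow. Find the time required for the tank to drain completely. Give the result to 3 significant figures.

307 s

Volume balance on the tank: A dh/dt = −0.0710 √h.
∫ h^(−1/2) dh = −(0.0710/A) ∫ dt, giving 2√h = 2√h₀ − (0.0710/A) t.
Tank is empty when √h = 0: t_empty = 2A√h₀/0.0710.
t_empty = 2·6.66·√2.67/0.0710 = 13.320·1.6340/0.0710 = 306.55 s.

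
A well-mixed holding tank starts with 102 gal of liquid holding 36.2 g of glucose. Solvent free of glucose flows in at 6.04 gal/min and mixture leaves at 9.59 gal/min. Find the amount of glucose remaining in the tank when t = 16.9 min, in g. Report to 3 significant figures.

Total volume: dV/dt = Q_in − Q_out = -3.5500 gal/min, so V(t) = 102 − 3.5500 t and V(16.9) = 42.005 gal.
Species balance (pure solvent in): dm/dt = −Q_out · m/V(t).
dm/m = −Q_out dt/(V₀ − 3.5500 t); integrating gives ln(m/m₀) = −(Q_out/(Q_in−Q_out)) ln(V/V₀).
m = m₀ (V₀/V)^(Q_out/(Q_in−Q_out)) = 36.2 × (102/42.005)^(-2.7014) = 3.2950 g.

3.30 g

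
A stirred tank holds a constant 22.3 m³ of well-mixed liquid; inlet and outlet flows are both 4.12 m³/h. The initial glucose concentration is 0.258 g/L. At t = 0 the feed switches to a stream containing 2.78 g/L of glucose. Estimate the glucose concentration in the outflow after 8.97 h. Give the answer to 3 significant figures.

Species balance on the tank: V dC/dt = Q(C_in − C).
So dC/dt = (C_in − C)/τ with τ = V/Q = 22.3/4.12 = 5.4126 h.
This is linear first-order; C(t) = C_in + (C₀ − C_in) e^(−t/τ).
C(8.97) = 2.78 + (0.258 − 2.78)·e^(−8.97/5.4126) = 2.78 + (-2.5220)·0.19066 = 2.2991 g/L.

2.30 g/L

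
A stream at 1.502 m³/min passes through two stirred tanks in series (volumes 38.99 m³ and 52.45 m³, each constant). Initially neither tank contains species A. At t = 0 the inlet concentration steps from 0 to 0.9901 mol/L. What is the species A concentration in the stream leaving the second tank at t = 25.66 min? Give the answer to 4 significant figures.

0.2071 mol/L

Each tank obeys Vᵢ dCᵢ/dt = Q(Cᵢ₋₁ − Cᵢ), so τᵢ = Vᵢ/Q.
τ₁ = 38.99/1.502 = 25.9587 min; τ₂ = 52.45/1.502 = 34.9201 min.
Solving the cascade with C₁(0)=C₂(0)=0 gives C₂(t) = C_in[1 − (τ₁ e^(−t/τ₁) − τ₂ e^(−t/τ₂))/(τ₁ − τ₂)].
At t = 25.66: e^(−t/τ₁) = 0.372137, e^(−t/τ₂) = 0.479592.
C₂ = 0.9901·[1 − (25.9587·0.372137 − 34.9201·0.479592)/(-8.96138)] = 0.9901·0.209142 = 0.207071 mol/L.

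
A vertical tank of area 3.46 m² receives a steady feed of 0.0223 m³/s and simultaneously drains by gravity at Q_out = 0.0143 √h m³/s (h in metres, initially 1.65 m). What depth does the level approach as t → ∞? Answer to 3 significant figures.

2.43 m

Level balance: A dh/dt = 0.0223 − 0.0143 √h. Setting dh/dt = 0:
Q_in = 0.0143 √h_ss ⇒ √h_ss = 0.0223/0.0143 = 1.5594.
h_ss = 1.5594² = 2.4319 m. (Since h₀ = 1.65 m < h_ss, the level will rise toward this value.)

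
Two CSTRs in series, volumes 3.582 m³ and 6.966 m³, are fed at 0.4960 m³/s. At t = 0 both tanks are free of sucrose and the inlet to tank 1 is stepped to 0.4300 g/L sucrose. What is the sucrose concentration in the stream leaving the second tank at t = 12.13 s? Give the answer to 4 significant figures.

0.1417 g/L

Each tank obeys Vᵢ dCᵢ/dt = Q(Cᵢ₋₁ − Cᵢ), so τᵢ = Vᵢ/Q.
τ₁ = 3.582/0.4960 = 7.22177 s; τ₂ = 6.966/0.4960 = 14.0444 s.
Tank 1: C₁ = C_in(1 − e^(−t/τ₁)). Tank 2 (τ₁ ≠ τ₂): C₂ = C_in[1 − (τ₁ e^(−t/τ₁) − τ₂ e^(−t/τ₂))/(τ₁ − τ₂)].
At t = 12.13: e^(−t/τ₁) = 0.186441, e^(−t/τ₂) = 0.421603.
C₂ = 0.4300·[1 − (7.22177·0.186441 − 14.0444·0.421603)/(-6.82258)] = 0.4300·0.329476 = 0.141675 g/L.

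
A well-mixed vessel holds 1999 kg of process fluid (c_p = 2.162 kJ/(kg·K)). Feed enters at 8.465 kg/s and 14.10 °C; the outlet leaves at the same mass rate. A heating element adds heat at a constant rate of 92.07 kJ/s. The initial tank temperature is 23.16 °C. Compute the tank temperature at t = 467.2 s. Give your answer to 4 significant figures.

19.69 °C

Unsteady energy balance on the tank contents: M c_p dT/dt = ṁ c_p (T_in − T) + 92.07.
Rearrange: dT/dt = (T_ss − T)/τ with τ = M/ṁ = 236.149 s and T_ss = T_in + Q̇/(ṁ c_p) = 19.1308 °C.
This is linear first-order; T(t) = T_ss + (T₀ − T_ss) e^(−t/τ).
T(467.2) = 19.1308 + (4.02922)·e^(−467.2/236.149) = 19.1308 + (4.02922)·0.138288 = 19.6880 °C.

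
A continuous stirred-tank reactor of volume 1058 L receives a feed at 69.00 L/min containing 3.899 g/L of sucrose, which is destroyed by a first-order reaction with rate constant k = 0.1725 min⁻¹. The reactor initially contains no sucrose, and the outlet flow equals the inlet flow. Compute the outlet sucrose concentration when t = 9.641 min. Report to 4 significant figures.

0.9616 g/L

Accumulation = in − out − consumed: V dC/dt = Q C_in − Q C − k V C.
This is linear with rate a = Q/V + k = 0.237717 min⁻¹.
C_ss = Q C_in/(Q + kV) = 1.06968 g/L; C(t) = C_ss + (C₀ − C_ss) e^(−a t).
C(9.641) = 1.06968 + (-1.06968)·e^(−0.237717·9.641) = 1.06968 + (-1.06968)·0.101081 = 0.961560 g/L.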